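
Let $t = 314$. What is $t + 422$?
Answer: $736$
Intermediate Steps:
$t + 422 = 314 + 422 = 736$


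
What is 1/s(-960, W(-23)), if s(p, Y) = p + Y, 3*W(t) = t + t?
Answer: -3/2926 ≈ -0.0010253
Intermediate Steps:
W(t) = 2*t/3 (W(t) = (t + t)/3 = (2*t)/3 = 2*t/3)
s(p, Y) = Y + p
1/s(-960, W(-23)) = 1/((⅔)*(-23) - 960) = 1/(-46/3 - 960) = 1/(-2926/3) = -3/2926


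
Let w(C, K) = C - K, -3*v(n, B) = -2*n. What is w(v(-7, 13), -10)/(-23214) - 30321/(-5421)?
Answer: 351921391/62921547 ≈ 5.5930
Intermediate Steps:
v(n, B) = 2*n/3 (v(n, B) = -(-2)*n/3 = 2*n/3)
w(v(-7, 13), -10)/(-23214) - 30321/(-5421) = ((2/3)*(-7) - 1*(-10))/(-23214) - 30321/(-5421) = (-14/3 + 10)*(-1/23214) - 30321*(-1/5421) = (16/3)*(-1/23214) + 10107/1807 = -8/34821 + 10107/1807 = 351921391/62921547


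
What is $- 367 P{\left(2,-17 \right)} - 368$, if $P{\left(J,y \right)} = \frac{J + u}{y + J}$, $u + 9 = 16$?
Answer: $- \frac{739}{5} \approx -147.8$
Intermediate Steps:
$u = 7$ ($u = -9 + 16 = 7$)
$P{\left(J,y \right)} = \frac{7 + J}{J + y}$ ($P{\left(J,y \right)} = \frac{J + 7}{y + J} = \frac{7 + J}{J + y}$)
$- 367 P{\left(2,-17 \right)} - 368 = - 367 \frac{7 + 2}{2 - 17} - 368 = - 367 \frac{1}{-15} \cdot 9 - 368 = - 367 \left(\left(- \frac{1}{15}\right) 9\right) - 368 = \left(-367\right) \left(- \frac{3}{5}\right) - 368 = \frac{1101}{5} - 368 = - \frac{739}{5}$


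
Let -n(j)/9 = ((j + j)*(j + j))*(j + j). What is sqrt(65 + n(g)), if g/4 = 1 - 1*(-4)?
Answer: I*sqrt(575935) ≈ 758.9*I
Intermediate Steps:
g = 20 (g = 4*(1 - 1*(-4)) = 4*(1 + 4) = 4*5 = 20)
n(j) = -72*j**3 (n(j) = -9*(j + j)*(j + j)*(j + j) = -9*(2*j)*(2*j)*2*j = -9*4*j**2*2*j = -72*j**3)
sqrt(65 + n(g)) = sqrt(65 - 72*20**3) = sqrt(65 - 72*8000) = sqrt(65 - 576000) = sqrt(-575935) = I*sqrt(575935)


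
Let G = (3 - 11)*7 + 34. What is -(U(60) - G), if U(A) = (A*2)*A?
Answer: -7222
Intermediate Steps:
U(A) = 2*A² (U(A) = (2*A)*A = 2*A²)
G = -22 (G = -8*7 + 34 = -56 + 34 = -22)
-(U(60) - G) = -(2*60² - 1*(-22)) = -(2*3600 + 22) = -(7200 + 22) = -1*7222 = -7222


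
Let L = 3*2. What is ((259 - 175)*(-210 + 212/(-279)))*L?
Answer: -3292912/31 ≈ -1.0622e+5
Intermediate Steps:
L = 6
((259 - 175)*(-210 + 212/(-279)))*L = ((259 - 175)*(-210 + 212/(-279)))*6 = (84*(-210 + 212*(-1/279)))*6 = (84*(-210 - 212/279))*6 = (84*(-58802/279))*6 = -1646456/93*6 = -3292912/31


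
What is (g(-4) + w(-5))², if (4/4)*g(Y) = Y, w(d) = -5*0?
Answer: 16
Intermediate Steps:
w(d) = 0
g(Y) = Y
(g(-4) + w(-5))² = (-4 + 0)² = (-4)² = 16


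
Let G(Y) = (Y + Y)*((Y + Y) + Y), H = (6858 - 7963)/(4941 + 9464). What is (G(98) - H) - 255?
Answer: 165280310/2881 ≈ 57369.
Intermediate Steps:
H = -221/2881 (H = -1105/14405 = -1105*1/14405 = -221/2881 ≈ -0.076710)
G(Y) = 6*Y² (G(Y) = (2*Y)*(2*Y + Y) = (2*Y)*(3*Y) = 6*Y²)
(G(98) - H) - 255 = (6*98² - 1*(-221/2881)) - 255 = (6*9604 + 221/2881) - 255 = (57624 + 221/2881) - 255 = 166014965/2881 - 255 = 165280310/2881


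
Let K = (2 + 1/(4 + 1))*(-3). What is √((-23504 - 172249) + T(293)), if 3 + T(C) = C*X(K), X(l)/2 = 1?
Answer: I*√195170 ≈ 441.78*I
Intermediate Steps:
K = -33/5 (K = (2 + 1/5)*(-3) = (2 + ⅕)*(-3) = (11/5)*(-3) = -33/5 ≈ -6.6000)
X(l) = 2 (X(l) = 2*1 = 2)
T(C) = -3 + 2*C (T(C) = -3 + C*2 = -3 + 2*C)
√((-23504 - 172249) + T(293)) = √((-23504 - 172249) + (-3 + 2*293)) = √(-195753 + (-3 + 586)) = √(-195753 + 583) = √(-195170) = I*√195170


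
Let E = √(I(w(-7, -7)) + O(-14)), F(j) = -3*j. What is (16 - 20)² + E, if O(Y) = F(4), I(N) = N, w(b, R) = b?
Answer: 16 + I*√19 ≈ 16.0 + 4.3589*I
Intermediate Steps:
O(Y) = -12 (O(Y) = -3*4 = -12)
E = I*√19 (E = √(-7 - 12) = √(-19) = I*√19 ≈ 4.3589*I)
(16 - 20)² + E = (16 - 20)² + I*√19 = (-4)² + I*√19 = 16 + I*√19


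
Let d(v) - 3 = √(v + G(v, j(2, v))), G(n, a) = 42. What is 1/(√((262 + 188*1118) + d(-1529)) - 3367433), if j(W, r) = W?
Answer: -1/(3367433 - √(210449 + I*√1487)) ≈ -2.97e-7 - 3.7074e-15*I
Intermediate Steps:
d(v) = 3 + √(42 + v) (d(v) = 3 + √(v + 42) = 3 + √(42 + v))
1/(√((262 + 188*1118) + d(-1529)) - 3367433) = 1/(√((262 + 188*1118) + (3 + √(42 - 1529))) - 3367433) = 1/(√((262 + 210184) + (3 + √(-1487))) - 3367433) = 1/(√(210446 + (3 + I*√1487)) - 3367433) = 1/(√(210449 + I*√1487) - 3367433) = 1/(-3367433 + √(210449 + I*√1487))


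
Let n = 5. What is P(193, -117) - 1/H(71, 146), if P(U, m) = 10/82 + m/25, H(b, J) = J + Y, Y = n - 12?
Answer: -650433/142475 ≈ -4.5652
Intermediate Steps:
Y = -7 (Y = 5 - 12 = -7)
H(b, J) = -7 + J (H(b, J) = J - 7 = -7 + J)
P(U, m) = 5/41 + m/25 (P(U, m) = 10*(1/82) + m*(1/25) = 5/41 + m/25)
P(193, -117) - 1/H(71, 146) = (5/41 + (1/25)*(-117)) - 1/(-7 + 146) = (5/41 - 117/25) - 1/139 = -4672/1025 - 1*1/139 = -4672/1025 - 1/139 = -650433/142475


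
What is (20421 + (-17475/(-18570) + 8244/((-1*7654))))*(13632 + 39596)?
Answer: 2574917811391310/2368913 ≈ 1.0870e+9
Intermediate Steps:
(20421 + (-17475/(-18570) + 8244/((-1*7654))))*(13632 + 39596) = (20421 + (-17475*(-1/18570) + 8244/(-7654)))*53228 = (20421 + (1165/1238 + 8244*(-1/7654)))*53228 = (20421 + (1165/1238 - 4122/3827))*53228 = (20421 - 644581/4737826)*53228 = (96750500165/4737826)*53228 = 2574917811391310/2368913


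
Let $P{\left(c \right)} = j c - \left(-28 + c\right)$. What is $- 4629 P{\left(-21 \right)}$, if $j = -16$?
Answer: $-1782165$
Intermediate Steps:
$P{\left(c \right)} = 28 - 17 c$ ($P{\left(c \right)} = - 16 c - \left(-28 + c\right) = 28 - 17 c$)
$- 4629 P{\left(-21 \right)} = - 4629 \left(28 - -357\right) = - 4629 \left(28 + 357\right) = \left(-4629\right) 385 = -1782165$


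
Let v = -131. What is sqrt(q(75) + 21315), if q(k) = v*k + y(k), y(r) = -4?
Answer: sqrt(11486) ≈ 107.17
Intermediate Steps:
q(k) = -4 - 131*k (q(k) = -131*k - 4 = -4 - 131*k)
sqrt(q(75) + 21315) = sqrt((-4 - 131*75) + 21315) = sqrt((-4 - 9825) + 21315) = sqrt(-9829 + 21315) = sqrt(11486)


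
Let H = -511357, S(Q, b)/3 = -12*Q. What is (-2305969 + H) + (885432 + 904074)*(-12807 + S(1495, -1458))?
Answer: -119232233588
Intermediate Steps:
S(Q, b) = -36*Q (S(Q, b) = 3*(-12*Q) = -36*Q)
(-2305969 + H) + (885432 + 904074)*(-12807 + S(1495, -1458)) = (-2305969 - 511357) + (885432 + 904074)*(-12807 - 36*1495) = -2817326 + 1789506*(-12807 - 53820) = -2817326 + 1789506*(-66627) = -2817326 - 119229416262 = -119232233588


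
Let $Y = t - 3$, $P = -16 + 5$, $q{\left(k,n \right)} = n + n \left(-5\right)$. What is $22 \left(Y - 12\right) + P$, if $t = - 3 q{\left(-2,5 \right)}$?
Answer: $979$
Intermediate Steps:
$q{\left(k,n \right)} = - 4 n$ ($q{\left(k,n \right)} = n - 5 n = - 4 n$)
$t = 60$ ($t = - 3 \left(\left(-4\right) 5\right) = \left(-3\right) \left(-20\right) = 60$)
$P = -11$
$Y = 57$ ($Y = 60 - 3 = 57$)
$22 \left(Y - 12\right) + P = 22 \left(57 - 12\right) - 11 = 22 \cdot 45 - 11 = 990 - 11 = 979$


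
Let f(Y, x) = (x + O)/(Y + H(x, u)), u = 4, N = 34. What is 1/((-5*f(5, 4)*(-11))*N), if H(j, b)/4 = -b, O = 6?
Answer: -1/1700 ≈ -0.00058824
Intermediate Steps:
H(j, b) = -4*b (H(j, b) = 4*(-b) = -4*b)
f(Y, x) = (6 + x)/(-16 + Y) (f(Y, x) = (x + 6)/(Y - 4*4) = (6 + x)/(Y - 16) = (6 + x)/(-16 + Y))
1/((-5*f(5, 4)*(-11))*N) = 1/((-5*(6 + 4)/(-16 + 5)*(-11))*34) = 1/((-5*10/(-11)*(-11))*34) = 1/((-(-5)*10/11*(-11))*34) = 1/((-5*(-10/11)*(-11))*34) = 1/(((50/11)*(-11))*34) = 1/(-50*34) = 1/(-1700) = -1/1700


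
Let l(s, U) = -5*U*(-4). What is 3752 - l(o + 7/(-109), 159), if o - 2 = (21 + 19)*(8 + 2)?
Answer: 572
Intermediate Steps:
o = 402 (o = 2 + (21 + 19)*(8 + 2) = 2 + 40*10 = 2 + 400 = 402)
l(s, U) = 20*U
3752 - l(o + 7/(-109), 159) = 3752 - 20*159 = 3752 - 1*3180 = 3752 - 3180 = 572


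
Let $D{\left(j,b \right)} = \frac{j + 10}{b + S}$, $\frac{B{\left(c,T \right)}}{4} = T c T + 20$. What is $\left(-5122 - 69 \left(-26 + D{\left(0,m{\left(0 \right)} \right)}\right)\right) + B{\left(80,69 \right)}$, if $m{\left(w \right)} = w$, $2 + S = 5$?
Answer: $1520042$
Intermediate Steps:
$S = 3$ ($S = -2 + 5 = 3$)
$B{\left(c,T \right)} = 80 + 4 c T^{2}$ ($B{\left(c,T \right)} = 4 \left(T c T + 20\right) = 4 \left(c T^{2} + 20\right) = 4 \left(20 + c T^{2}\right) = 80 + 4 c T^{2}$)
$D{\left(j,b \right)} = \frac{10 + j}{3 + b}$ ($D{\left(j,b \right)} = \frac{j + 10}{b + 3} = \frac{10 + j}{3 + b}$)
$\left(-5122 - 69 \left(-26 + D{\left(0,m{\left(0 \right)} \right)}\right)\right) + B{\left(80,69 \right)} = \left(-5122 - 69 \left(-26 + \frac{10 + 0}{3 + 0}\right)\right) + \left(80 + 4 \cdot 80 \cdot 69^{2}\right) = \left(-5122 - 69 \left(-26 + \frac{1}{3} \cdot 10\right)\right) + \left(80 + 4 \cdot 80 \cdot 4761\right) = \left(-5122 - 69 \left(-26 + \frac{1}{3} \cdot 10\right)\right) + \left(80 + 1523520\right) = \left(-5122 - 69 \left(-26 + \frac{10}{3}\right)\right) + 1523600 = \left(-5122 - -1564\right) + 1523600 = \left(-5122 + 1564\right) + 1523600 = -3558 + 1523600 = 1520042$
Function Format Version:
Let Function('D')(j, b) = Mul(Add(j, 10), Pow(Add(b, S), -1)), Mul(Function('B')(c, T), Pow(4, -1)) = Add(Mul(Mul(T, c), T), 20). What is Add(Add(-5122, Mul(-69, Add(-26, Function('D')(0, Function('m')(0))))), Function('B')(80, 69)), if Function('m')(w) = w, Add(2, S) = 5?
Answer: 1520042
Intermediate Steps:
S = 3 (S = Add(-2, 5) = 3)
Function('B')(c, T) = Add(80, Mul(4, c, Pow(T, 2))) (Function('B')(c, T) = Mul(4, Add(Mul(Mul(T, c), T), 20)) = Mul(4, Add(Mul(c, Pow(T, 2)), 20)) = Mul(4, Add(20, Mul(c, Pow(T, 2)))) = Add(80, Mul(4, c, Pow(T, 2))))
Function('D')(j, b) = Mul(Pow(Add(3, b), -1), Add(10, j)) (Function('D')(j, b) = Mul(Add(j, 10), Pow(Add(b, 3), -1)) = Mul(Add(10, j), Pow(Add(3, b), -1)) = Mul(Pow(Add(3, b), -1), Add(10, j)))
Add(Add(-5122, Mul(-69, Add(-26, Function('D')(0, Function('m')(0))))), Function('B')(80, 69)) = Add(Add(-5122, Mul(-69, Add(-26, Mul(Pow(Add(3, 0), -1), Add(10, 0))))), Add(80, Mul(4, 80, Pow(69, 2)))) = Add(Add(-5122, Mul(-69, Add(-26, Mul(Pow(3, -1), 10)))), Add(80, Mul(4, 80, 4761))) = Add(Add(-5122, Mul(-69, Add(-26, Mul(Rational(1, 3), 10)))), Add(80, 1523520)) = Add(Add(-5122, Mul(-69, Add(-26, Rational(10, 3)))), 1523600) = Add(Add(-5122, Mul(-69, Rational(-68, 3))), 1523600) = Add(Add(-5122, 1564), 1523600) = Add(-3558, 1523600) = 1520042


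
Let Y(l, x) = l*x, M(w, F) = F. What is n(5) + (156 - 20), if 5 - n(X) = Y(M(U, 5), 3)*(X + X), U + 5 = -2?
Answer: -9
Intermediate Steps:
U = -7 (U = -5 - 2 = -7)
n(X) = 5 - 30*X (n(X) = 5 - 5*3*(X + X) = 5 - 15*2*X = 5 - 30*X)
n(5) + (156 - 20) = (5 - 30*5) + (156 - 20) = (5 - 150) + 136 = -145 + 136 = -9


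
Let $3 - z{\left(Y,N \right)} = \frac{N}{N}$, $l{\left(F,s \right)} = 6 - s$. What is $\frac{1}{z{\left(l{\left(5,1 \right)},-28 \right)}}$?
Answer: $\frac{1}{2} \approx 0.5$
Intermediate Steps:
$z{\left(Y,N \right)} = 2$ ($z{\left(Y,N \right)} = 3 - \frac{N}{N} = 3 - 1 = 2$)
$\frac{1}{z{\left(l{\left(5,1 \right)},-28 \right)}} = \frac{1}{2}$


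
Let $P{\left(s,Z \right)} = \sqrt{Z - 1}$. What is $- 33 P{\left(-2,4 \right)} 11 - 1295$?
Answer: $-1295 - 363 \sqrt{3} \approx -1923.7$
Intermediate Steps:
$P{\left(s,Z \right)} = \sqrt{-1 + Z}$
$- 33 P{\left(-2,4 \right)} 11 - 1295 = - 33 \sqrt{-1 + 4} \cdot 11 - 1295 = - 33 \sqrt{3} \cdot 11 - 1295 = - 363 \sqrt{3} - 1295 = -1295 - 363 \sqrt{3}$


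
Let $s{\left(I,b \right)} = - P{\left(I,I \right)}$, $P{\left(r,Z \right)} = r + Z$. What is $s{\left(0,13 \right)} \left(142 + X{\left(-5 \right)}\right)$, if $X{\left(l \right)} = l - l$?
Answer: $0$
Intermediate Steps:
$P{\left(r,Z \right)} = Z + r$
$X{\left(l \right)} = 0$
$s{\left(I,b \right)} = - 2 I$ ($s{\left(I,b \right)} = - (I + I) = - 2 I$)
$s{\left(0,13 \right)} \left(142 + X{\left(-5 \right)}\right) = \left(-2\right) 0 \left(142 + 0\right) = 0 \cdot 142 = 0$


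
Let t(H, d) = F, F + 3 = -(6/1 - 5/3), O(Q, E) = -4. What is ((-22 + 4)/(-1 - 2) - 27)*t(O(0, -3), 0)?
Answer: 154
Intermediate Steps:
F = -22/3 (F = -3 - (6/1 - 5/3) = -3 - (6*1 - 5*⅓) = -3 - (6 - 5/3) = -3 - 1*13/3 = -3 - 13/3 = -22/3 ≈ -7.3333)
t(H, d) = -22/3
((-22 + 4)/(-1 - 2) - 27)*t(O(0, -3), 0) = ((-22 + 4)/(-1 - 2) - 27)*(-22/3) = (-18/(-3) - 27)*(-22/3) = (-18*(-⅓) - 27)*(-22/3) = (6 - 27)*(-22/3) = -21*(-22/3) = 154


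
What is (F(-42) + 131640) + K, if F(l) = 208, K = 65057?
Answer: 196905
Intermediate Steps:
(F(-42) + 131640) + K = (208 + 131640) + 65057 = 131848 + 65057 = 196905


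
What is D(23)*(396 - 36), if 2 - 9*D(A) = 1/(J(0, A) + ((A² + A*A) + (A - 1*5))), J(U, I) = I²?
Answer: 25672/321 ≈ 79.975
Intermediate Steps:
D(A) = 2/9 - 1/(9*(-5 + A + 3*A²)) (D(A) = 2/9 - 1/(9*(A² + ((A² + A*A) + (A - 1*5)))) = 2/9 - 1/(9*(A² + ((A² + A²) + (A - 5)))) = 2/9 - 1/(9*(A² + (2*A² + (-5 + A)))) = 2/9 - 1/(9*(A² + (-5 + A + 2*A²))) = 2/9 - 1/(9*(-5 + A + 3*A²)))
D(23)*(396 - 36) = ((-11 + 2*23 + 6*23²)/(9*(-5 + 23 + 3*23²)))*(396 - 36) = ((-11 + 46 + 6*529)/(9*(-5 + 23 + 3*529)))*360 = ((-11 + 46 + 3174)/(9*(-5 + 23 + 1587)))*360 = ((⅑)*3209/1605)*360 = ((⅑)*(1/1605)*3209)*360 = (3209/14445)*360 = 25672/321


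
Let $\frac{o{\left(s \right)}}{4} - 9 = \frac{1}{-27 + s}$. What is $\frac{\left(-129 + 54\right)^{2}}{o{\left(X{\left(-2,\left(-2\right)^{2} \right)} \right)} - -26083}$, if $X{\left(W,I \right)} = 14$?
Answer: $\frac{8125}{37727} \approx 0.21536$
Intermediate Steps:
$o{\left(s \right)} = 36 + \frac{4}{-27 + s}$
$\frac{\left(-129 + 54\right)^{2}}{o{\left(X{\left(-2,\left(-2\right)^{2} \right)} \right)} - -26083} = \frac{\left(-129 + 54\right)^{2}}{\frac{4 \left(-242 + 9 \cdot 14\right)}{-27 + 14} - -26083} = \frac{\left(-75\right)^{2}}{\frac{4 \left(-242 + 126\right)}{-13} + 26083} = \frac{5625}{4 \left(- \frac{1}{13}\right) \left(-116\right) + 26083} = \frac{5625}{\frac{464}{13} + 26083} = \frac{5625}{\frac{339543}{13}} = 5625 \cdot \frac{13}{339543} = \frac{8125}{37727}$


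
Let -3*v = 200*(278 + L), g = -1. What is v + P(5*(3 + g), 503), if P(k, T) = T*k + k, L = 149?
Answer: -70280/3 ≈ -23427.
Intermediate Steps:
v = -85400/3 (v = -200*(278 + 149)/3 = -200*427/3 = -1/3*85400 = -85400/3 ≈ -28467.)
P(k, T) = k + T*k
v + P(5*(3 + g), 503) = -85400/3 + (5*(3 - 1))*(1 + 503) = -85400/3 + (5*2)*504 = -85400/3 + 10*504 = -85400/3 + 5040 = -70280/3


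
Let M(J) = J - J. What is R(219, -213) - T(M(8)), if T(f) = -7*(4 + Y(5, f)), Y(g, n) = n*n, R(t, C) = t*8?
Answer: 1780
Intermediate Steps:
R(t, C) = 8*t
Y(g, n) = n**2
M(J) = 0
T(f) = -28 - 7*f**2 (T(f) = -7*(4 + f**2) = -28 - 7*f**2)
R(219, -213) - T(M(8)) = 8*219 - (-28 - 7*0**2) = 1752 - (-28 - 7*0) = 1752 - (-28 + 0) = 1752 - 1*(-28) = 1752 + 28 = 1780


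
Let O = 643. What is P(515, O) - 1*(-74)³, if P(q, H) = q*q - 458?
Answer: 669991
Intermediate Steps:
P(q, H) = -458 + q² (P(q, H) = q² - 458 = -458 + q²)
P(515, O) - 1*(-74)³ = (-458 + 515²) - 1*(-74)³ = (-458 + 265225) - 1*(-405224) = 264767 + 405224 = 669991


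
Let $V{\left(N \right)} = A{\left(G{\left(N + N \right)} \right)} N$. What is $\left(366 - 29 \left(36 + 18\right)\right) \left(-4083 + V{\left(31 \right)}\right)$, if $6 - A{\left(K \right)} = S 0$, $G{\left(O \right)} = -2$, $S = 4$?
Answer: $4676400$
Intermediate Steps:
$A{\left(K \right)} = 6$ ($A{\left(K \right)} = 6 - 4 \cdot 0 = 6 - 0 = 6 + 0 = 6$)
$V{\left(N \right)} = 6 N$
$\left(366 - 29 \left(36 + 18\right)\right) \left(-4083 + V{\left(31 \right)}\right) = \left(366 - 29 \left(36 + 18\right)\right) \left(-4083 + 6 \cdot 31\right) = \left(366 - 1566\right) \left(-4083 + 186\right) = \left(366 - 1566\right) \left(-3897\right) = \left(-1200\right) \left(-3897\right) = 4676400$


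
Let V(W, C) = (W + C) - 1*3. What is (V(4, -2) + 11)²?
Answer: 100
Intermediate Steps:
V(W, C) = -3 + C + W (V(W, C) = (C + W) - 3 = -3 + C + W)
(V(4, -2) + 11)² = ((-3 - 2 + 4) + 11)² = (-1 + 11)² = 10² = 100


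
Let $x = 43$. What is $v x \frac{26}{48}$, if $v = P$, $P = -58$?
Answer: $- \frac{16211}{12} \approx -1350.9$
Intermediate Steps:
$v = -58$
$v x \frac{26}{48} = \left(-58\right) 43 \cdot \frac{26}{48} = - 2494 \cdot 26 \cdot \frac{1}{48} = \left(-2494\right) \frac{13}{24} = - \frac{16211}{12}$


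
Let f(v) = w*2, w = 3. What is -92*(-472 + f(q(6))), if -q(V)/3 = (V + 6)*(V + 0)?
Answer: 42872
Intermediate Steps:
q(V) = -3*V*(6 + V) (q(V) = -3*(V + 6)*(V + 0) = -3*(6 + V)*V = -3*V*(6 + V))
f(v) = 6 (f(v) = 3*2 = 6)
-92*(-472 + f(q(6))) = -92*(-472 + 6) = -92*(-466) = 42872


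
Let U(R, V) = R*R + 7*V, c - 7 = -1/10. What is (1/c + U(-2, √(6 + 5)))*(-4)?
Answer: -1144/69 - 28*√11 ≈ -109.45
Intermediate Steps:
c = 69/10 (c = 7 - 1/10 = 7 - 1*⅒ = 7 - ⅒ = 69/10 ≈ 6.9000)
U(R, V) = R² + 7*V
(1/c + U(-2, √(6 + 5)))*(-4) = (1/(69/10) + ((-2)² + 7*√(6 + 5)))*(-4) = (10/69 + (4 + 7*√11))*(-4) = (286/69 + 7*√11)*(-4) = -1144/69 - 28*√11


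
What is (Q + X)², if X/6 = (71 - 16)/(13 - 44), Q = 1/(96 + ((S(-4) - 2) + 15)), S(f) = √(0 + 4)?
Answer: 1339486801/11840481 ≈ 113.13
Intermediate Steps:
S(f) = 2 (S(f) = √4 = 2)
Q = 1/111 (Q = 1/(96 + ((2 - 2) + 15)) = 1/(96 + (0 + 15)) = 1/(96 + 15) = 1/111 ≈ 0.0090090)
X = -330/31 (X = 6*((71 - 16)/(13 - 44)) = 6*(55/(-31)) = 6*(55*(-1/31)) = 6*(-55/31) = -330/31 ≈ -10.645)
(Q + X)² = (1/111 - 330/31)² = (-36599/3441)² = 1339486801/11840481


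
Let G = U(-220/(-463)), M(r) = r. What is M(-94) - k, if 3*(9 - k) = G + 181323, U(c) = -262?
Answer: 180752/3 ≈ 60251.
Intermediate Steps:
G = -262
k = -181034/3 (k = 9 - (-262 + 181323)/3 = 9 - ⅓*181061 = 9 - 181061/3 = -181034/3 ≈ -60345.)
M(-94) - k = -94 - 1*(-181034/3) = -94 + 181034/3 = 180752/3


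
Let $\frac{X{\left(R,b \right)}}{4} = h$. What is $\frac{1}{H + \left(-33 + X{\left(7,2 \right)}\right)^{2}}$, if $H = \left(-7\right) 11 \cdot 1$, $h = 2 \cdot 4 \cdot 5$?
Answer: $\frac{1}{16052} \approx 6.2298 \cdot 10^{-5}$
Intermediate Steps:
$h = 40$ ($h = 8 \cdot 5 = 40$)
$X{\left(R,b \right)} = 160$ ($X{\left(R,b \right)} = 4 \cdot 40 = 160$)
$H = -77$ ($H = \left(-77\right) 1 = -77$)
$\frac{1}{H + \left(-33 + X{\left(7,2 \right)}\right)^{2}} = \frac{1}{-77 + \left(-33 + 160\right)^{2}} = \frac{1}{-77 + 127^{2}} = \frac{1}{-77 + 16129} = \frac{1}{16052}$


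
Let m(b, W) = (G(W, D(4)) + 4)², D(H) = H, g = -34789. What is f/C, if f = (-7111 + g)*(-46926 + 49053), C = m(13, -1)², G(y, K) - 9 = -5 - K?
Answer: -22280325/64 ≈ -3.4813e+5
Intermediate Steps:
G(y, K) = 4 - K (G(y, K) = 9 + (-5 - K) = 4 - K)
m(b, W) = 16 (m(b, W) = ((4 - 1*4) + 4)² = ((4 - 4) + 4)² = (0 + 4)² = 4² = 16)
C = 256 (C = 16² = 256)
f = -89121300 (f = (-7111 - 34789)*(-46926 + 49053) = -41900*2127 = -89121300)
f/C = -89121300/256 = -89121300*1/256 = -22280325/64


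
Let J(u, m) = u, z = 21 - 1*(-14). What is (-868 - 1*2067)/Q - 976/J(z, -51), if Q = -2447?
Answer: -2285547/85645 ≈ -26.686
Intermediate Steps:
z = 35 (z = 21 + 14 = 35)
(-868 - 1*2067)/Q - 976/J(z, -51) = (-868 - 1*2067)/(-2447) - 976/35 = (-868 - 2067)*(-1/2447) - 976*1/35 = -2935*(-1/2447) - 976/35 = 2935/2447 - 976/35 = -2285547/85645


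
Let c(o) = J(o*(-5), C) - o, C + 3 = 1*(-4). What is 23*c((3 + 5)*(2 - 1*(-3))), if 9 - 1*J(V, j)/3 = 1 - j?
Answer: -851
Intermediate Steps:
C = -7 (C = -3 + 1*(-4) = -3 - 4 = -7)
J(V, j) = 24 + 3*j (J(V, j) = 27 - 3*(1 - j) = 27 + (-3 + 3*j) = 24 + 3*j)
c(o) = 3 - o (c(o) = (24 + 3*(-7)) - o = (24 - 21) - o = 3 - o)
23*c((3 + 5)*(2 - 1*(-3))) = 23*(3 - (3 + 5)*(2 - 1*(-3))) = 23*(3 - 8*(2 + 3)) = 23*(3 - 8*5) = 23*(3 - 1*40) = 23*(3 - 40) = 23*(-37) = -851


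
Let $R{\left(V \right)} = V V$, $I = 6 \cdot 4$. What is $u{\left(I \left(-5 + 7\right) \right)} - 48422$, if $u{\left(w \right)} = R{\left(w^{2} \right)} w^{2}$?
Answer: $12230542042$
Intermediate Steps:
$I = 24$
$R{\left(V \right)} = V^{2}$
$u{\left(w \right)} = w^{6}$ ($u{\left(w \right)} = \left(w^{2}\right)^{2} w^{2} = w^{4} w^{2} = w^{6}$)
$u{\left(I \left(-5 + 7\right) \right)} - 48422 = \left(24 \left(-5 + 7\right)\right)^{6} - 48422 = \left(24 \cdot 2\right)^{6} - 48422 = 48^{6} - 48422 = 12230590464 - 48422 = 12230542042$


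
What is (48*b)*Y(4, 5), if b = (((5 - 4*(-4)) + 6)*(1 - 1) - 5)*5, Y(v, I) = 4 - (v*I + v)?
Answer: 24000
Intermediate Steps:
Y(v, I) = 4 - v - I*v (Y(v, I) = 4 - (I*v + v) = 4 - (v + I*v) = 4 + (-v - I*v) = 4 - v - I*v)
b = -25 (b = (((5 + 16) + 6)*0 - 5)*5 = ((21 + 6)*0 - 5)*5 = (27*0 - 5)*5 = (0 - 5)*5 = -5*5 = -25)
(48*b)*Y(4, 5) = (48*(-25))*(4 - 1*4 - 1*5*4) = -1200*(4 - 4 - 20) = -1200*(-20) = 24000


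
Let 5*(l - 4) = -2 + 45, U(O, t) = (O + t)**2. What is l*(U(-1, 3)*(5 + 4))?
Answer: 2268/5 ≈ 453.60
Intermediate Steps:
l = 63/5 (l = 4 + (-2 + 45)/5 = 4 + (1/5)*43 = 4 + 43/5 = 63/5 ≈ 12.600)
l*(U(-1, 3)*(5 + 4)) = 63*((-1 + 3)**2*(5 + 4))/5 = 63*(2**2*9)/5 = 63*(4*9)/5 = (63/5)*36 = 2268/5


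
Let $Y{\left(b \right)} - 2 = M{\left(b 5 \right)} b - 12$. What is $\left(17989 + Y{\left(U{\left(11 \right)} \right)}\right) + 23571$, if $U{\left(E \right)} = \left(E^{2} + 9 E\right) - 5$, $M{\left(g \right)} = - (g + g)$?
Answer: $-420700$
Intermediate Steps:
$M{\left(g \right)} = - 2 g$
$U{\left(E \right)} = -5 + E^{2} + 9 E$
$Y{\left(b \right)} = -10 - 10 b^{2}$ ($Y{\left(b \right)} = 2 + \left(- 2 b 5 b - 12\right) = 2 + \left(- 2 \cdot 5 b b - 12\right) = 2 + \left(- 10 b b - 12\right) = 2 - \left(12 + 10 b^{2}\right) = -10 - 10 b^{2}$)
$\left(17989 + Y{\left(U{\left(11 \right)} \right)}\right) + 23571 = \left(17989 - \left(10 + 10 \left(-5 + 11^{2} + 9 \cdot 11\right)^{2}\right)\right) + 23571 = \left(17989 - \left(10 + 10 \left(-5 + 121 + 99\right)^{2}\right)\right) + 23571 = \left(17989 - \left(10 + 10 \cdot 215^{2}\right)\right) + 23571 = \left(17989 - 462260\right) + 23571 = -444271 + 23571 = -420700$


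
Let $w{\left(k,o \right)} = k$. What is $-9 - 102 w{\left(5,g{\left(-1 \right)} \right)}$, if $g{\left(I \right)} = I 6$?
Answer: $-519$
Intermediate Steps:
$g{\left(I \right)} = 6 I$
$-9 - 102 w{\left(5,g{\left(-1 \right)} \right)} = -9 - 510 = -519$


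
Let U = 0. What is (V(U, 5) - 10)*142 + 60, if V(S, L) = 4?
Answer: -792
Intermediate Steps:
(V(U, 5) - 10)*142 + 60 = (4 - 10)*142 + 60 = -6*142 + 60 = -852 + 60 = -792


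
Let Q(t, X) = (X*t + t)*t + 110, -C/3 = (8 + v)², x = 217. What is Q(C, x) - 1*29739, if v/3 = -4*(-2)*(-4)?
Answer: 117660200003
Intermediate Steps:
v = -96 (v = 3*(-4*(-2)*(-4)) = 3*(8*(-4)) = 3*(-32) = -96)
C = -23232 (C = -3*(8 - 96)² = -3*(-88)² = -3*7744 = -23232)
Q(t, X) = 110 + t*(t + X*t) (Q(t, X) = (t + X*t)*t + 110 = t*(t + X*t) + 110 = 110 + t*(t + X*t))
Q(C, x) - 1*29739 = (110 + (-23232)² + 217*(-23232)²) - 1*29739 = (110 + 539725824 + 217*539725824) - 29739 = (110 + 539725824 + 117120503808) - 29739 = 117660229742 - 29739 = 117660200003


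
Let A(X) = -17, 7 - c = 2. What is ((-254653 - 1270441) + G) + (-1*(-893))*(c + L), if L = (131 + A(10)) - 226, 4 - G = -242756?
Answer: -1377885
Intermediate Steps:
c = 5 (c = 7 - 1*2 = 7 - 2 = 5)
G = 242760 (G = 4 - 1*(-242756) = 4 + 242756 = 242760)
L = -112 (L = (131 - 17) - 226 = 114 - 226 = -112)
((-254653 - 1270441) + G) + (-1*(-893))*(c + L) = ((-254653 - 1270441) + 242760) + (-1*(-893))*(5 - 112) = (-1525094 + 242760) + 893*(-107) = -1282334 - 95551 = -1377885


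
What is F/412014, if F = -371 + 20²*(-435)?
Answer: -174371/412014 ≈ -0.42322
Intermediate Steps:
F = -174371 (F = -371 + 400*(-435) = -371 - 174000 = -174371)
F/412014 = -174371/412014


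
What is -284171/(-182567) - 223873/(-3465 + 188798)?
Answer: 11794441952/33835689811 ≈ 0.34858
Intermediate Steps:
-284171/(-182567) - 223873/(-3465 + 188798) = -284171*(-1/182567) - 223873/185333 = 284171/182567 - 223873*1/185333 = 284171/182567 - 223873/185333 = 11794441952/33835689811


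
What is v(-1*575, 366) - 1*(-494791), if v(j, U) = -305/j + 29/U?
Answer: 20825778851/42090 ≈ 4.9479e+5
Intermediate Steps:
v(-1*575, 366) - 1*(-494791) = (-305/((-1*575)) + 29/366) - 1*(-494791) = (-305/(-575) + 29*(1/366)) + 494791 = (-305*(-1/575) + 29/366) + 494791 = (61/115 + 29/366) + 494791 = 25661/42090 + 494791 = 20825778851/42090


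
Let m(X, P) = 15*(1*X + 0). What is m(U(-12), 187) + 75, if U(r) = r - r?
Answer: 75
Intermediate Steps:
U(r) = 0
m(X, P) = 15*X (m(X, P) = 15*(X + 0) = 15*X)
m(U(-12), 187) + 75 = 15*0 + 75 = 0 + 75 = 75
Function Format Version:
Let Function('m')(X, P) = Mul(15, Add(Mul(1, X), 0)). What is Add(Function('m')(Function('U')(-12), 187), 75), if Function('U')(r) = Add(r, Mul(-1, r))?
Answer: 75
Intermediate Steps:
Function('U')(r) = 0
Function('m')(X, P) = Mul(15, X) (Function('m')(X, P) = Mul(15, Add(X, 0)) = Mul(15, X))
Add(Function('m')(Function('U')(-12), 187), 75) = Add(Mul(15, 0), 75) = Add(0, 75) = 75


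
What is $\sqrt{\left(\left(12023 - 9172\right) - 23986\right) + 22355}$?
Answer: $2 \sqrt{305} \approx 34.928$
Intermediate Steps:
$\sqrt{\left(\left(12023 - 9172\right) - 23986\right) + 22355} = \sqrt{\left(2851 - 23986\right) + 22355} = \sqrt{-21135 + 22355} = \sqrt{1220} = 2 \sqrt{305}$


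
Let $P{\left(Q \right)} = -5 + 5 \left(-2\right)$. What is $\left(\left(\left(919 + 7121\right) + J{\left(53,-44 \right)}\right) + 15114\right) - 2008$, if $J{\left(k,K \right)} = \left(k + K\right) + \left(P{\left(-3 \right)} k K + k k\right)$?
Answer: $58944$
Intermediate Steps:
$P{\left(Q \right)} = -15$ ($P{\left(Q \right)} = -5 - 10 = -15$)
$J{\left(k,K \right)} = K + k + k^{2} - 15 K k$ ($J{\left(k,K \right)} = \left(k + K\right) + \left(- 15 k K + k k\right) = \left(K + k\right) - \left(- k^{2} + 15 K k\right) = K + k + k^{2} - 15 K k$)
$\left(\left(\left(919 + 7121\right) + J{\left(53,-44 \right)}\right) + 15114\right) - 2008 = \left(\left(\left(919 + 7121\right) + \left(-44 + 53 + 53^{2} - \left(-660\right) 53\right)\right) + 15114\right) - 2008 = \left(\left(8040 + \left(-44 + 53 + 2809 + 34980\right)\right) + 15114\right) - 2008 = \left(\left(8040 + 37798\right) + 15114\right) - 2008 = \left(45838 + 15114\right) - 2008 = 60952 - 2008 = 58944$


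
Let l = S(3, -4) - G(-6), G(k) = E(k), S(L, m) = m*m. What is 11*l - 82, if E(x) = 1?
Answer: 83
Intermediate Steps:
S(L, m) = m²
G(k) = 1
l = 15 (l = (-4)² - 1*1 = 16 - 1 = 15)
11*l - 82 = 11*15 - 82 = 165 - 82 = 83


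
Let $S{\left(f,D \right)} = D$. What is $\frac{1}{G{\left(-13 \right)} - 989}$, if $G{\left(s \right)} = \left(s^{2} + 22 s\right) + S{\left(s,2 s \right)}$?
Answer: $- \frac{1}{1132} \approx -0.00088339$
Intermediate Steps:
$G{\left(s \right)} = s^{2} + 24 s$ ($G{\left(s \right)} = \left(s^{2} + 22 s\right) + 2 s = s^{2} + 24 s$)
$\frac{1}{G{\left(-13 \right)} - 989} = \frac{1}{- 13 \left(24 - 13\right) - 989} = \frac{1}{\left(-13\right) 11 - 989} = \frac{1}{-143 - 989} = \frac{1}{-1132} = - \frac{1}{1132}$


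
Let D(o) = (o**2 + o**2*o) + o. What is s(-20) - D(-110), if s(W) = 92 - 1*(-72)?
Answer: 1319174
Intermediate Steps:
s(W) = 164 (s(W) = 92 + 72 = 164)
D(o) = o + o**2 + o**3 (D(o) = (o**2 + o**3) + o = o + o**2 + o**3)
s(-20) - D(-110) = 164 - (-110)*(1 - 110 + (-110)**2) = 164 - (-110)*(1 - 110 + 12100) = 164 - (-110)*11991 = 164 - 1*(-1319010) = 164 + 1319010 = 1319174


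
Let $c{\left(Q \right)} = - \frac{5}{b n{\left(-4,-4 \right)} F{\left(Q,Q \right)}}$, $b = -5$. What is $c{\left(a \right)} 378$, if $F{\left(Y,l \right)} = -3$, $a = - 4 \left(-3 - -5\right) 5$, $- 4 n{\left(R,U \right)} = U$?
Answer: $-126$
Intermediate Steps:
$n{\left(R,U \right)} = - \frac{U}{4}$
$a = -40$ ($a = - 4 \left(-3 + 5\right) 5 = \left(-4\right) 2 \cdot 5 = \left(-8\right) 5 = -40$)
$c{\left(Q \right)} = - \frac{1}{3}$ ($c{\left(Q \right)} = - \frac{5}{- 5 \left(\left(- \frac{1}{4}\right) \left(-4\right)\right) \left(-3\right)} = - \frac{5}{\left(-5\right) 1 \left(-3\right)} = - \frac{5}{\left(-5\right) \left(-3\right)} = - \frac{5}{15} = \left(-5\right) \frac{1}{15} = - \frac{1}{3}$)
$c{\left(a \right)} 378 = \left(- \frac{1}{3}\right) 378 = -126$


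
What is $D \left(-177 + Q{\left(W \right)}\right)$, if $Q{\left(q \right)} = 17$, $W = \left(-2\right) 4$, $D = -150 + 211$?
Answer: $-9760$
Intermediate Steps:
$D = 61$
$W = -8$
$D \left(-177 + Q{\left(W \right)}\right) = 61 \left(-177 + 17\right) = 61 \left(-160\right) = -9760$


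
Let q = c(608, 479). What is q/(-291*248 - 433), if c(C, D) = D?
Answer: -479/72601 ≈ -0.0065977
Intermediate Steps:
q = 479
q/(-291*248 - 433) = 479/(-291*248 - 433) = 479/(-72168 - 433) = 479/(-72601) = 479*(-1/72601) = -479/72601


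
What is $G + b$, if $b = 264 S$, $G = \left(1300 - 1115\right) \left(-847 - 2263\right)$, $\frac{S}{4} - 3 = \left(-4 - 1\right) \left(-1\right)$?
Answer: $-566902$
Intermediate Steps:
$S = 32$ ($S = 12 + 4 \left(-4 - 1\right) \left(-1\right) = 12 + 4 \left(\left(-5\right) \left(-1\right)\right) = 12 + 4 \cdot 5 = 12 + 20 = 32$)
$G = -575350$ ($G = 185 \left(-3110\right) = -575350$)
$b = 8448$ ($b = 264 \cdot 32 = 8448$)
$G + b = -575350 + 8448 = -566902$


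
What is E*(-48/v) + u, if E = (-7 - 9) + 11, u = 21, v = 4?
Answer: 81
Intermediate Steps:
E = -5 (E = -16 + 11 = -5)
E*(-48/v) + u = -(-240)/4 + 21 = -5*(-12) + 21 = 60 + 21 = 81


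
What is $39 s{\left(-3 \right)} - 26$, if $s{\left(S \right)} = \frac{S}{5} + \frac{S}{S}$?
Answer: $- \frac{52}{5} \approx -10.4$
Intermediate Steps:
$s{\left(S \right)} = 1 + \frac{S}{5}$ ($s{\left(S \right)} = S \frac{1}{5} + 1 = \frac{S}{5} + 1 = 1 + \frac{S}{5}$)
$39 s{\left(-3 \right)} - 26 = 39 \left(1 + \frac{1}{5} \left(-3\right)\right) - 26 = 39 \left(1 - \frac{3}{5}\right) - 26 = 39 \cdot \frac{2}{5} - 26 = \frac{78}{5} - 26 = - \frac{52}{5}$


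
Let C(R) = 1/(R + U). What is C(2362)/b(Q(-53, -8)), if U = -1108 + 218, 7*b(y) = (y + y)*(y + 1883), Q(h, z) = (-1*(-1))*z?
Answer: -7/44160000 ≈ -1.5851e-7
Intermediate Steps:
Q(h, z) = z (Q(h, z) = 1*z = z)
b(y) = 2*y*(1883 + y)/7 (b(y) = ((y + y)*(y + 1883))/7 = ((2*y)*(1883 + y))/7 = (2*y*(1883 + y))/7 = 2*y*(1883 + y)/7)
U = -890
C(R) = 1/(-890 + R) (C(R) = 1/(R - 890) = 1/(-890 + R))
C(2362)/b(Q(-53, -8)) = 1/((-890 + 2362)*(((2/7)*(-8)*(1883 - 8)))) = 1/(1472*(((2/7)*(-8)*1875))) = 1/(1472*(-30000/7)) = (1/1472)*(-7/30000) = -7/44160000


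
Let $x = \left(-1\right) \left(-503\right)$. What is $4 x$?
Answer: $2012$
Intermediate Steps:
$x = 503$
$4 x = 4 \cdot 503 = 2012$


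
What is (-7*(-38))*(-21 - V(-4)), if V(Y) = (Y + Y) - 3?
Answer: -2660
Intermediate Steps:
V(Y) = -3 + 2*Y (V(Y) = 2*Y - 3 = -3 + 2*Y)
(-7*(-38))*(-21 - V(-4)) = (-7*(-38))*(-21 - (-3 + 2*(-4))) = 266*(-21 - (-3 - 8)) = 266*(-21 - 1*(-11)) = 266*(-21 + 11) = 266*(-10) = -2660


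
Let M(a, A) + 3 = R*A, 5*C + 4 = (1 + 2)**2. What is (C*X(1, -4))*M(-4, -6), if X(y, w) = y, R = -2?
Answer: 9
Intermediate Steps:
C = 1 (C = -4/5 + (1 + 2)**2/5 = -4/5 + (1/5)*3**2 = -4/5 + (1/5)*9 = -4/5 + 9/5 = 1)
M(a, A) = -3 - 2*A
(C*X(1, -4))*M(-4, -6) = (1*1)*(-3 - 2*(-6)) = 1*(-3 + 12) = 1*9 = 9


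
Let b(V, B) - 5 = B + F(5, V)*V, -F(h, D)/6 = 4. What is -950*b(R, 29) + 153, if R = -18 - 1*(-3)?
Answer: -374147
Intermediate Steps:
R = -15 (R = -18 + 3 = -15)
F(h, D) = -24 (F(h, D) = -6*4 = -24)
b(V, B) = 5 + B - 24*V (b(V, B) = 5 + (B - 24*V) = 5 + B - 24*V)
-950*b(R, 29) + 153 = -950*(5 + 29 - 24*(-15)) + 153 = -950*(5 + 29 + 360) + 153 = -950*394 + 153 = -374300 + 153 = -374147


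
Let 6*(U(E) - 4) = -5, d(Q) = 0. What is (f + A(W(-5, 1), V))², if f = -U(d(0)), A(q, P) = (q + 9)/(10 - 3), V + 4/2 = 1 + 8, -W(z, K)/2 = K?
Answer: 169/36 ≈ 4.6944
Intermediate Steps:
W(z, K) = -2*K
U(E) = 19/6 (U(E) = 4 + (⅙)*(-5) = 4 - ⅚ = 19/6)
V = 7 (V = -2 + (1 + 8) = -2 + 9 = 7)
A(q, P) = 9/7 + q/7 (A(q, P) = (9 + q)/7 = (9 + q)*(⅐) = 9/7 + q/7)
f = -19/6 (f = -1*19/6 = -19/6 ≈ -3.1667)
(f + A(W(-5, 1), V))² = (-19/6 + (9/7 + (-2*1)/7))² = (-19/6 + (9/7 + (⅐)*(-2)))² = (-19/6 + (9/7 - 2/7))² = (-19/6 + 1)² = (-13/6)² = 169/36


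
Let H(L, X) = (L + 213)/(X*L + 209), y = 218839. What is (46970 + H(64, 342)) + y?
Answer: 5873581750/22097 ≈ 2.6581e+5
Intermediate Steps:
H(L, X) = (213 + L)/(209 + L*X) (H(L, X) = (213 + L)/(L*X + 209) = (213 + L)/(209 + L*X))
(46970 + H(64, 342)) + y = (46970 + (213 + 64)/(209 + 64*342)) + 218839 = (46970 + 277/(209 + 21888)) + 218839 = (46970 + 277/22097) + 218839 = 1037896367/22097 + 218839 = 5873581750/22097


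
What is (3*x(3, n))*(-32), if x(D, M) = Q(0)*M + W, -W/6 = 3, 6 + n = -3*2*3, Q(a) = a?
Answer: 1728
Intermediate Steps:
n = -24 (n = -6 - 3*2*3 = -6 - 6*3 = -6 - 18 = -24)
W = -18 (W = -6*3 = -18)
x(D, M) = -18 (x(D, M) = 0*M - 18 = 0 - 18 = -18)
(3*x(3, n))*(-32) = (3*(-18))*(-32) = -54*(-32) = 1728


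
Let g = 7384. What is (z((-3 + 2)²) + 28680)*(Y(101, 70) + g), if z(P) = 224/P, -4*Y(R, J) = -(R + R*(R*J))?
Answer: 5374026782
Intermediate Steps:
Y(R, J) = R/4 + J*R²/4 (Y(R, J) = -(-1)*(R + R*(R*J))/4 = -(-1)*(R + R*(J*R))/4 = -(-1)*(R + J*R²)/4 = -(-R - J*R²)/4 = R/4 + J*R²/4)
(z((-3 + 2)²) + 28680)*(Y(101, 70) + g) = (224/((-3 + 2)²) + 28680)*((¼)*101*(1 + 70*101) + 7384) = (224/((-1)²) + 28680)*((¼)*101*(1 + 7070) + 7384) = (224/1 + 28680)*((¼)*101*7071 + 7384) = (224*1 + 28680)*(714171/4 + 7384) = (224 + 28680)*(743707/4) = 28904*(743707/4) = 5374026782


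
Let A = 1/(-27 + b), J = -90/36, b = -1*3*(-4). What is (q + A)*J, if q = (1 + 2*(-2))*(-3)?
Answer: -67/3 ≈ -22.333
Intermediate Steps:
b = 12 (b = -3*(-4) = 12)
J = -5/2 (J = -90*1/36 = -5/2 ≈ -2.5000)
A = -1/15 (A = 1/(-27 + 12) = 1/(-15) = -1/15 ≈ -0.066667)
q = 9 (q = (1 - 4)*(-3) = -3*(-3) = 9)
(q + A)*J = (9 - 1/15)*(-5/2) = (134/15)*(-5/2) = -67/3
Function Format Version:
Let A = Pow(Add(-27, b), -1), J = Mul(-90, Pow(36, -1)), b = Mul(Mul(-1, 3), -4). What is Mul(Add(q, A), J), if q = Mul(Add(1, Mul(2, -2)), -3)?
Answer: Rational(-67, 3) ≈ -22.333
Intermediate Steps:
b = 12 (b = Mul(-3, -4) = 12)
J = Rational(-5, 2) (J = Mul(-90, Rational(1, 36)) = Rational(-5, 2) ≈ -2.5000)
A = Rational(-1, 15) (A = Pow(Add(-27, 12), -1) = Pow(-15, -1) = Rational(-1, 15) ≈ -0.066667)
q = 9 (q = Mul(Add(1, -4), -3) = Mul(-3, -3) = 9)
Mul(Add(q, A), J) = Mul(Add(9, Rational(-1, 15)), Rational(-5, 2)) = Mul(Rational(134, 15), Rational(-5, 2)) = Rational(-67, 3)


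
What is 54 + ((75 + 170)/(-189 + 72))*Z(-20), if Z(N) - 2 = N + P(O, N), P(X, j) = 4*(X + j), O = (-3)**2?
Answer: 21508/117 ≈ 183.83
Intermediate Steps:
O = 9
P(X, j) = 4*X + 4*j
Z(N) = 38 + 5*N (Z(N) = 2 + (N + (4*9 + 4*N)) = 2 + (N + (36 + 4*N)) = 2 + (36 + 5*N) = 38 + 5*N)
54 + ((75 + 170)/(-189 + 72))*Z(-20) = 54 + ((75 + 170)/(-189 + 72))*(38 + 5*(-20)) = 54 + (245/(-117))*(38 - 100) = 54 + (245*(-1/117))*(-62) = 54 - 245/117*(-62) = 54 + 15190/117 = 21508/117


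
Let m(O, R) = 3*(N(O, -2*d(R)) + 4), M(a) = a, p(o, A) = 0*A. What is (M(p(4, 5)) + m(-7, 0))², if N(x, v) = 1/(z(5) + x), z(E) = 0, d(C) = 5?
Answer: 6561/49 ≈ 133.90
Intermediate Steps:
p(o, A) = 0
N(x, v) = 1/x (N(x, v) = 1/(0 + x) = 1/x)
m(O, R) = 12 + 3/O (m(O, R) = 3*(1/O + 4) = 3*(4 + 1/O) = 12 + 3/O)
(M(p(4, 5)) + m(-7, 0))² = (0 + (12 + 3/(-7)))² = (0 + (12 + 3*(-⅐)))² = (0 + (12 - 3/7))² = (0 + 81/7)² = (81/7)² = 6561/49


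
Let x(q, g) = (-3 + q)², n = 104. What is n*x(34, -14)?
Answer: 99944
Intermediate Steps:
n*x(34, -14) = 104*(-3 + 34)² = 104*31² = 104*961 = 99944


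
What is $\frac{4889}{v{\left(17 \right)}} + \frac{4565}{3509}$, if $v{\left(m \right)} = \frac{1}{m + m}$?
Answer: $\frac{53026509}{319} \approx 1.6623 \cdot 10^{5}$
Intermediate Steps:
$v{\left(m \right)} = \frac{1}{2 m}$
$\frac{4889}{v{\left(17 \right)}} + \frac{4565}{3509} = \frac{4889}{\frac{1}{2} \cdot \frac{1}{17}} + \frac{4565}{3509} = \frac{4889}{\frac{1}{2} \cdot \frac{1}{17}} + 4565 \cdot \frac{1}{3509} = 4889 \frac{1}{\frac{1}{34}} + \frac{415}{319} = 4889 \cdot 34 + \frac{415}{319} = 166226 + \frac{415}{319} = \frac{53026509}{319}$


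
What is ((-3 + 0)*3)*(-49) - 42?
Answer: 399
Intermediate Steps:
((-3 + 0)*3)*(-49) - 42 = -3*3*(-49) - 42 = -9*(-49) - 42 = 441 - 42 = 399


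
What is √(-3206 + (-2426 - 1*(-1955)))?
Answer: I*√3677 ≈ 60.638*I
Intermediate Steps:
√(-3206 + (-2426 - 1*(-1955))) = √(-3206 + (-2426 + 1955)) = √(-3206 - 471) = √(-3677) = I*√3677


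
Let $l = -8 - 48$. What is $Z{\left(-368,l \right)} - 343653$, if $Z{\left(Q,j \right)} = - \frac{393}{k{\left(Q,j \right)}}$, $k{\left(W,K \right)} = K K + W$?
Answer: $- \frac{951231897}{2768} \approx -3.4365 \cdot 10^{5}$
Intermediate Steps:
$l = -56$ ($l = -8 - 48 = -56$)
$k{\left(W,K \right)} = W + K^{2}$ ($k{\left(W,K \right)} = K^{2} + W = W + K^{2}$)
$Z{\left(Q,j \right)} = - \frac{393}{Q + j^{2}}$
$Z{\left(-368,l \right)} - 343653 = - \frac{393}{-368 + \left(-56\right)^{2}} - 343653 = - \frac{393}{-368 + 3136} - 343653 = - \frac{393}{2768} - 343653 = - \frac{951231897}{2768}$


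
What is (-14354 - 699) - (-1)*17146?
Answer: 2093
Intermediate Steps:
(-14354 - 699) - (-1)*17146 = -15053 - 1*(-17146) = -15053 + 17146 = 2093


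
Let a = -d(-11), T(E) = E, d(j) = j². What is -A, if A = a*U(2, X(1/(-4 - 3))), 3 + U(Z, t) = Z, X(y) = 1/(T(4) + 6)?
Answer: -121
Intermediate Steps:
X(y) = ⅒ (X(y) = 1/(4 + 6) = 1/10 = ⅒)
U(Z, t) = -3 + Z
a = -121 (a = -1*(-11)² = -1*121 = -121)
A = 121 (A = -121*(-3 + 2) = -121*(-1) = 121)
-A = -1*121 = -121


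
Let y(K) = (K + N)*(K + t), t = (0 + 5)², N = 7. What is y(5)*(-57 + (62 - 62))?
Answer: -20520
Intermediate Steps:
t = 25 (t = 5² = 25)
y(K) = (7 + K)*(25 + K) (y(K) = (K + 7)*(K + 25) = (7 + K)*(25 + K))
y(5)*(-57 + (62 - 62)) = (175 + 5² + 32*5)*(-57 + (62 - 62)) = (175 + 25 + 160)*(-57 + 0) = 360*(-57) = -20520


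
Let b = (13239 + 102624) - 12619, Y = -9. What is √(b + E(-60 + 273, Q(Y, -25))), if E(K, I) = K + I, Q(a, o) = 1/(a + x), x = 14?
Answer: √2586430/5 ≈ 321.65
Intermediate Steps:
b = 103244 (b = 115863 - 12619 = 103244)
Q(a, o) = 1/(14 + a) (Q(a, o) = 1/(a + 14) = 1/(14 + a))
E(K, I) = I + K
√(b + E(-60 + 273, Q(Y, -25))) = √(103244 + (1/(14 - 9) + (-60 + 273))) = √(103244 + (1/5 + 213)) = √(103244 + (⅕ + 213)) = √(103244 + 1066/5) = √(517286/5) = √2586430/5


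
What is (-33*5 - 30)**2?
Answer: 38025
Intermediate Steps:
(-33*5 - 30)**2 = (-165 - 30)**2 = (-195)**2 = 38025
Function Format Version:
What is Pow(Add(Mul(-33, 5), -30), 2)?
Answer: 38025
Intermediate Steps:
Pow(Add(Mul(-33, 5), -30), 2) = Pow(Add(-165, -30), 2) = Pow(-195, 2) = 38025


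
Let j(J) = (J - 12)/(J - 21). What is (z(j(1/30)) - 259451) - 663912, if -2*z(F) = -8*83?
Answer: -923031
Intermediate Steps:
j(J) = (-12 + J)/(-21 + J)
z(F) = 332 (z(F) = -(-4)*83 = -½*(-664) = 332)
(z(j(1/30)) - 259451) - 663912 = (332 - 259451) - 663912 = -259119 - 663912 = -923031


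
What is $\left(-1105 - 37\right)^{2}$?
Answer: $1304164$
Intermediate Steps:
$\left(-1105 - 37\right)^{2} = \left(-1142\right)^{2} = 1304164$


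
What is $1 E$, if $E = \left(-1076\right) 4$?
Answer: $-4304$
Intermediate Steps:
$E = -4304$
$1 E = 1 \left(-4304\right) = -4304$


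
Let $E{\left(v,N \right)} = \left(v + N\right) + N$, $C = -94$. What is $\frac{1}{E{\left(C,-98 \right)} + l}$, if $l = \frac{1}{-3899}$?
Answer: $- \frac{3899}{1130711} \approx -0.0034483$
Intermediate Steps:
$E{\left(v,N \right)} = v + 2 N$ ($E{\left(v,N \right)} = \left(N + v\right) + N = v + 2 N$)
$l = - \frac{1}{3899} \approx -0.00025648$
$\frac{1}{E{\left(C,-98 \right)} + l} = \frac{1}{\left(-94 + 2 \left(-98\right)\right) - \frac{1}{3899}} = \frac{1}{\left(-94 - 196\right) - \frac{1}{3899}} = \frac{1}{-290 - \frac{1}{3899}} = \frac{1}{- \frac{1130711}{3899}} = - \frac{3899}{1130711}$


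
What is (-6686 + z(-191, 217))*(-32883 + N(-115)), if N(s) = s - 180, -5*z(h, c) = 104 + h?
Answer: 1106254054/5 ≈ 2.2125e+8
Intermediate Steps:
z(h, c) = -104/5 - h/5 (z(h, c) = -(104 + h)/5 = -104/5 - h/5)
N(s) = -180 + s
(-6686 + z(-191, 217))*(-32883 + N(-115)) = (-6686 + (-104/5 - ⅕*(-191)))*(-32883 + (-180 - 115)) = (-6686 + (-104/5 + 191/5))*(-32883 - 295) = (-6686 + 87/5)*(-33178) = -33343/5*(-33178) = 1106254054/5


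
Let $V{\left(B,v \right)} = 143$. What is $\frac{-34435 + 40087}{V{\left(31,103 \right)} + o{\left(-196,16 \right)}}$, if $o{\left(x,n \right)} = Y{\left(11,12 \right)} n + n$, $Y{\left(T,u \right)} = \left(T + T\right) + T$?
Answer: $\frac{1884}{229} \approx 8.2271$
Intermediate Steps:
$Y{\left(T,u \right)} = 3 T$ ($Y{\left(T,u \right)} = 2 T + T = 3 T$)
$o{\left(x,n \right)} = 34 n$ ($o{\left(x,n \right)} = 3 \cdot 11 n + n = 33 n + n = 34 n$)
$\frac{-34435 + 40087}{V{\left(31,103 \right)} + o{\left(-196,16 \right)}} = \frac{-34435 + 40087}{143 + 34 \cdot 16} = \frac{5652}{143 + 544} = \frac{5652}{687} = 5652 \cdot \frac{1}{687} = \frac{1884}{229}$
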